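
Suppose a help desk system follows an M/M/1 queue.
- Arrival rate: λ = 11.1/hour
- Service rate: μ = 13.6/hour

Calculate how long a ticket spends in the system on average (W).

First, compute utilization: ρ = λ/μ = 11.1/13.6 = 0.8162
For M/M/1: W = 1/(μ-λ)
W = 1/(13.6-11.1) = 1/2.50
W = 0.4000 hours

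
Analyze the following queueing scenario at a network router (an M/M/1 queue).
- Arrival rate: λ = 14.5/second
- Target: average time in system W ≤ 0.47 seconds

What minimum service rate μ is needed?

For M/M/1: W = 1/(μ-λ)
Need W ≤ 0.47, so 1/(μ-λ) ≤ 0.47
μ - λ ≥ 1/0.47 = 2.1277
μ ≥ 14.5 + 2.1277 = 16.6277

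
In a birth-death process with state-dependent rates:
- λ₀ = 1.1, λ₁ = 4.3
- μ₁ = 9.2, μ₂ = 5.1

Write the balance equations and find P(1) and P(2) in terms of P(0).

Balance equations:
State 0: λ₀P₀ = μ₁P₁ → P₁ = (λ₀/μ₁)P₀ = (1.1/9.2)P₀ = 0.1196P₀
State 1: P₂ = (λ₀λ₁)/(μ₁μ₂)P₀ = (1.1×4.3)/(9.2×5.1)P₀ = 0.1008P₀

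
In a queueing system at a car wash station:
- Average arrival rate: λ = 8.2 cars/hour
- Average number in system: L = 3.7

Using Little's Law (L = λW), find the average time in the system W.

Little's Law: L = λW, so W = L/λ
W = 3.7/8.2 = 0.4512 hours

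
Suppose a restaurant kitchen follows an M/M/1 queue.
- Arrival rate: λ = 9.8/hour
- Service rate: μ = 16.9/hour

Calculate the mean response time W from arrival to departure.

First, compute utilization: ρ = λ/μ = 9.8/16.9 = 0.5799
For M/M/1: W = 1/(μ-λ)
W = 1/(16.9-9.8) = 1/7.10
W = 0.1408 hours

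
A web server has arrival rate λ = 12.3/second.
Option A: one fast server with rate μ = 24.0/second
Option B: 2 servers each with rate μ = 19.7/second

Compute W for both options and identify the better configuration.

Option A: single server μ = 24.0 (M/M/1)
  ρ_A = 12.3/24.0 = 0.5125
  W_A = 1/(μ-λ) = 1/(24.0-12.3) = 1/11.70 = 0.08547

Option B: 2 servers μ = 19.7 (M/M/2)
  ρ_B = λ/(cμ) = 12.3/(2×19.7) = 0.3122
  Offered load a = λ/μ = cρ = 12.3/19.7 = 0.6244
  P₀ = [ Σₙ₌₀^1 aⁿ/n! + a^2/(2!(1-ρ)) ]⁻¹
  Σ = a^0/0! + a^1/1! = 1.0000 + 0.6244 = 1.6244
  a^2/(2!(1-ρ)) = 0.3898/(2 × 0.6878) = 0.2834
  P₀ = 1/(1.6244 + 0.2834) = 0.5242
  Lq = P₀·a^2·ρ / (2!(1-ρ)²) = 0.5242 × 0.3898 × 0.3122 / (2 × 0.4731) = 0.06742
  Wq_B = Lq/λ = 0.06742/12.3 = 0.005481
  W_B = Wq_B + 1/μ = 0.005481 + 0.05076 = 0.05624

Since W_B = 0.05624 < W_A = 0.08547, Option B (multiple servers) has the shorter time in system.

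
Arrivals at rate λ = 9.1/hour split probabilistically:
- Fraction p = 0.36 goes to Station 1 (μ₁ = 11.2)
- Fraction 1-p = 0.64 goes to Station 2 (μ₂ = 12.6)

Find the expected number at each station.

Effective rates: λ₁ = 9.1×0.36 = 3.276, λ₂ = 9.1×0.64 = 5.824
Station 1: ρ₁ = 3.276/11.2 = 0.2925, L₁ = ρ₁/(1-ρ₁) = 0.2925/(1-0.2925) = 0.4134
Station 2: ρ₂ = 5.824/12.6 = 0.46222, L₂ = ρ₂/(1-ρ₂) = 0.46222/(1-0.46222) = 0.8595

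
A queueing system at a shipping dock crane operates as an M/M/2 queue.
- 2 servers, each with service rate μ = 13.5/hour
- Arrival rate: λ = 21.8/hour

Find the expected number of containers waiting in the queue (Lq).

Traffic intensity: ρ = λ/(cμ) = 21.8/(2×13.5) = 0.8074
Since ρ = 0.8074 < 1, system is stable.
Offered load a = λ/μ = cρ = 21.8/13.5 = 1.6148
P₀ = [ Σₙ₌₀^1 aⁿ/n! + a^2/(2!(1-ρ)) ]⁻¹
Σ = a^0/0! + a^1/1! = 1.0000 + 1.6148 = 2.6148
a^2/(2!(1-ρ)) = 2.6076/(2 × 0.19259) = 6.7698
P₀ = 1/(2.6148 + 6.7698) = 0.1066
Lq = P₀·a^2·ρ / (2!(1-ρ)²) = 0.106557 × 2.60763 × 0.807407 / (2 × 0.0370919) = 3.0242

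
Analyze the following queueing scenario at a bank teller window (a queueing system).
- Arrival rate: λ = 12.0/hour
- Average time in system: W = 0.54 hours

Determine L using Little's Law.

Little's Law: L = λW
L = 12.0 × 0.54 = 6.4800 transactions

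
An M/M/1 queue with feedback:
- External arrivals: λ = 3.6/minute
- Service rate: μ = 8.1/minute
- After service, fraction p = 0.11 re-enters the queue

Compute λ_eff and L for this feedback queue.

Effective arrival rate: λ_eff = λ/(1-p) = 3.6/(1-0.11) = 3.6/0.89 = 4.04494
ρ = λ_eff/μ = 4.04494/8.1 = 0.49938
L = ρ/(1-ρ) = 0.49938/(1-0.49938) = 0.9975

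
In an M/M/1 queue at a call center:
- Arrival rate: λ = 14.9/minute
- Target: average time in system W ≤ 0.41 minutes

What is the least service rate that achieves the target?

For M/M/1: W = 1/(μ-λ)
Need W ≤ 0.41, so 1/(μ-λ) ≤ 0.41
μ - λ ≥ 1/0.41 = 2.4390
μ ≥ 14.9 + 2.4390 = 17.3390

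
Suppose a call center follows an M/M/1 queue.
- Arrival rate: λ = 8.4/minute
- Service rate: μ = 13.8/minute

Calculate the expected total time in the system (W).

First, compute utilization: ρ = λ/μ = 8.4/13.8 = 0.6087
For M/M/1: W = 1/(μ-λ)
W = 1/(13.8-8.4) = 1/5.40
W = 0.1852 minutes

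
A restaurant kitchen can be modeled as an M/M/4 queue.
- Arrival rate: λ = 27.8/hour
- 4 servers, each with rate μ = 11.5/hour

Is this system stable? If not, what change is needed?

Stability requires ρ = λ/(cμ) < 1
ρ = 27.8/(4 × 11.5) = 27.8/46.00 = 0.6043
Since 0.6043 < 1, the system is STABLE.
The servers are busy 60.43% of the time.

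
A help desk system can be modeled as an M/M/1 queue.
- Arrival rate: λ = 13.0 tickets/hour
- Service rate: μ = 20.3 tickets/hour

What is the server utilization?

Server utilization: ρ = λ/μ
ρ = 13.0/20.3 = 0.6404
The server is busy 64.04% of the time.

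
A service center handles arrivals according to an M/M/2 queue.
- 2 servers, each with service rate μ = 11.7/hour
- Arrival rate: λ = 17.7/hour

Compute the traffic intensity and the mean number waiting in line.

Traffic intensity: ρ = λ/(cμ) = 17.7/(2×11.7) = 0.7564
Since ρ = 0.7564 < 1, system is stable.
Offered load a = λ/μ = cρ = 17.7/11.7 = 1.5128
P₀ = [ Σₙ₌₀^1 aⁿ/n! + a^2/(2!(1-ρ)) ]⁻¹
Σ = a^0/0! + a^1/1! = 1.0000 + 1.5128 = 2.5128
a^2/(2!(1-ρ)) = 2.28863/(2 × 0.243590) = 4.6977
P₀ = 1/(2.5128 + 4.6977) = 0.1387
Lq = P₀·a^2·ρ / (2!(1-ρ)²) = 0.1387 × 2.2886 × 0.7564 / (2 × 0.05934) = 2.0231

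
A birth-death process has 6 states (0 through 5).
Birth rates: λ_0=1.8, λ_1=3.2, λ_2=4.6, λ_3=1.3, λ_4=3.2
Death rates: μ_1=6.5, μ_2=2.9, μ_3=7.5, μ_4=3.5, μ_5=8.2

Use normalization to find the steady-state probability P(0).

Ratios P(n)/P(0) = (λ₀···λₙ₋₁)/(μ₁···μₙ):
P(1)/P(0) = (1.8)/(6.5) = 0.2769
P(2)/P(0) = (1.8×3.2)/(6.5×2.9) = 0.3056
P(3)/P(0) = (1.8×3.2×4.6)/(6.5×2.9×7.5) = 0.1874
P(4)/P(0) = (1.8×3.2×4.6×1.3)/(6.5×2.9×7.5×3.5) = 0.06961
P(5)/P(0) = (1.8×3.2×4.6×1.3×3.2)/(6.5×2.9×7.5×3.5×8.2) = 0.02717

Normalization: ∑ P(n) = 1
P(0) × (1.0000 + 0.2769 + 0.3056 + 0.1874 + 0.06961 + 0.02717) = 1
P(0) × 1.8667 = 1
P(0) = 1/1.8667 = 0.5357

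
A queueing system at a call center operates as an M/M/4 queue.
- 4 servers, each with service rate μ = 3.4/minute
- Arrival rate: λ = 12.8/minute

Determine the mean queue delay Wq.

Traffic intensity: ρ = λ/(cμ) = 12.8/(4×3.4) = 0.9412
Since ρ = 0.9412 < 1, system is stable.
Offered load a = λ/μ = cρ = 12.8/3.4 = 3.7647
P₀ = [ Σₙ₌₀^3 aⁿ/n! + a^4/(4!(1-ρ)) ]⁻¹
Σ = a^0/0! + a^1/1! + a^2/2! + a^3/3! = 1.0000 + 3.7647 + 7.0865 + 8.8929 = 20.7441
a^4/(4!(1-ρ)) = 200.8742/(24 × 0.05882353) = 142.2859
P₀ = 1/(20.7441 + 142.2859) = 0.006134
Lq = P₀·a^4·ρ / (4!(1-ρ)²) = 0.0061338 × 200.8742 × 0.94118 / (24 × 0.0034602) = 13.9641
Wq = Lq/λ = 13.9641/12.8 = 1.0909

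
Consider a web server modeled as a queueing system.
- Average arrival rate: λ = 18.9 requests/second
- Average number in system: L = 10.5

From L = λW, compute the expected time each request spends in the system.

Little's Law: L = λW, so W = L/λ
W = 10.5/18.9 = 0.5556 seconds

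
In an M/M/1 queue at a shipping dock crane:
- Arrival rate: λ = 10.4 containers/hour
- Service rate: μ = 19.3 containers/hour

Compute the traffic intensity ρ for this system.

Server utilization: ρ = λ/μ
ρ = 10.4/19.3 = 0.5389
The server is busy 53.89% of the time.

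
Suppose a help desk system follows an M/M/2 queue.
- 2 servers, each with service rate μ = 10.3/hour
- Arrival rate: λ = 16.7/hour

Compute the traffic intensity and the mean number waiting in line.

Traffic intensity: ρ = λ/(cμ) = 16.7/(2×10.3) = 0.8107
Since ρ = 0.8107 < 1, system is stable.
Offered load a = λ/μ = cρ = 16.7/10.3 = 1.6214
P₀ = [ Σₙ₌₀^1 aⁿ/n! + a^2/(2!(1-ρ)) ]⁻¹
Σ = a^0/0! + a^1/1! = 1.0000 + 1.6214 = 2.6214
a^2/(2!(1-ρ)) = 2.6288/(2 × 0.18932) = 6.9427
P₀ = 1/(2.6214 + 6.9427) = 0.1046
Lq = P₀·a^2·ρ / (2!(1-ρ)²) = 0.104558 × 2.62881 × 0.810680 / (2 × 0.0358422) = 3.1084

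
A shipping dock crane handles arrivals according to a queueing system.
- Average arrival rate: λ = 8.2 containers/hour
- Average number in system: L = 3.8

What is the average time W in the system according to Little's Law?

Little's Law: L = λW, so W = L/λ
W = 3.8/8.2 = 0.4634 hours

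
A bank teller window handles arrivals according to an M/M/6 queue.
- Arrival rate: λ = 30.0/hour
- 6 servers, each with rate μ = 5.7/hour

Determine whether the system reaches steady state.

Stability requires ρ = λ/(cμ) < 1
ρ = 30.0/(6 × 5.7) = 30.0/34.20 = 0.8772
Since 0.8772 < 1, the system is STABLE.
The servers are busy 87.72% of the time.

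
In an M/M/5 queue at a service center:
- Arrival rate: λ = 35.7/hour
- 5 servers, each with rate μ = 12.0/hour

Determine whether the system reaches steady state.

Stability requires ρ = λ/(cμ) < 1
ρ = 35.7/(5 × 12.0) = 35.7/60.00 = 0.5950
Since 0.5950 < 1, the system is STABLE.
The servers are busy 59.50% of the time.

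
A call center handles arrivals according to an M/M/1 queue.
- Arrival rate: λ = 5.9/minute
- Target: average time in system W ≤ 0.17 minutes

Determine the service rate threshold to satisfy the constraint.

For M/M/1: W = 1/(μ-λ)
Need W ≤ 0.17, so 1/(μ-λ) ≤ 0.17
μ - λ ≥ 1/0.17 = 5.8824
μ ≥ 5.9 + 5.8824 = 11.7824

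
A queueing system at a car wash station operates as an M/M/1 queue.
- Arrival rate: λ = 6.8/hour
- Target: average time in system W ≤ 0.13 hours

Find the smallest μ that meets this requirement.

For M/M/1: W = 1/(μ-λ)
Need W ≤ 0.13, so 1/(μ-λ) ≤ 0.13
μ - λ ≥ 1/0.13 = 7.6923
μ ≥ 6.8 + 7.6923 = 14.4923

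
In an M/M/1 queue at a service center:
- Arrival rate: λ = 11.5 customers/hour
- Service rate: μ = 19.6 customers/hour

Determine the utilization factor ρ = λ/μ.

Server utilization: ρ = λ/μ
ρ = 11.5/19.6 = 0.5867
The server is busy 58.67% of the time.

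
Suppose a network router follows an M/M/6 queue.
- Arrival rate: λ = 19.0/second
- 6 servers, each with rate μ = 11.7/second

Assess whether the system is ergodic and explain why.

Stability requires ρ = λ/(cμ) < 1
ρ = 19.0/(6 × 11.7) = 19.0/70.20 = 0.2707
Since 0.2707 < 1, the system is STABLE.
The servers are busy 27.07% of the time.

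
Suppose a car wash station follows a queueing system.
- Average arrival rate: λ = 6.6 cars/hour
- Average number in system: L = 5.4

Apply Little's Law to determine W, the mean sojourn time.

Little's Law: L = λW, so W = L/λ
W = 5.4/6.6 = 0.8182 hours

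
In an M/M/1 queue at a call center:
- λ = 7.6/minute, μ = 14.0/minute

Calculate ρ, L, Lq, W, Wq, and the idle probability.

Step 1: ρ = λ/μ = 7.6/14.0 = 0.5429
Step 2: L = λ/(μ-λ) = 7.6/6.40 = 1.1875
Step 3: Lq = λ²/(μ(μ-λ)) = 57.76/(14.0×6.40) = 0.6446
Step 4: W = 1/(μ-λ) = 1/6.40 = 0.15625
Step 5: Wq = λ/(μ(μ-λ)) = 7.6/(14.0×6.40) = 0.08482
Step 6: P(0) = 1-ρ = 0.4571
Verify: L = λW = 7.6×0.15625 = 1.1875 ✔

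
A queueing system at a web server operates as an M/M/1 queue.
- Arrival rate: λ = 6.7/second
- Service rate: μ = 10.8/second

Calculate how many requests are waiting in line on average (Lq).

ρ = λ/μ = 6.7/10.8 = 0.6204
For M/M/1: Lq = λ²/(μ(μ-λ))
Lq = 44.89/(10.8 × 4.10)
Lq = 1.0138 requests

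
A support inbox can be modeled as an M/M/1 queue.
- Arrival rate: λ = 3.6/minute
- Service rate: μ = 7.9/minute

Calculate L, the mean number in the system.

ρ = λ/μ = 3.6/7.9 = 0.4557
For M/M/1: L = λ/(μ-λ)
L = 3.6/(7.9-3.6) = 3.6/4.30
L = 0.8372 emails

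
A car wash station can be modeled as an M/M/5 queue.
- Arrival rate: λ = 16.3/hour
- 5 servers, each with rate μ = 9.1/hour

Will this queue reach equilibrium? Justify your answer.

Stability requires ρ = λ/(cμ) < 1
ρ = 16.3/(5 × 9.1) = 16.3/45.50 = 0.3582
Since 0.3582 < 1, the system is STABLE.
The servers are busy 35.82% of the time.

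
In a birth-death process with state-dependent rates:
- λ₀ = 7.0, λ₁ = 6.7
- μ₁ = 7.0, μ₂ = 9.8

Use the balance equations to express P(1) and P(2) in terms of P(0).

Balance equations:
State 0: λ₀P₀ = μ₁P₁ → P₁ = (λ₀/μ₁)P₀ = (7.0/7.0)P₀ = 1.0000P₀
State 1: P₂ = (λ₀λ₁)/(μ₁μ₂)P₀ = (7.0×6.7)/(7.0×9.8)P₀ = 0.6837P₀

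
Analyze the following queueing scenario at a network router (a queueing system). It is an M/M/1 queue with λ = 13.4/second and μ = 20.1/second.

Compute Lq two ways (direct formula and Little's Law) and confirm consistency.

Method 1 (direct): Lq = λ²/(μ(μ-λ)) = 179.56/(20.1 × 6.70) = 1.3333

Method 2 (Little's Law):
W = 1/(μ-λ) = 1/6.70 = 0.14925
Wq = W - 1/μ = 0.14925 - 0.049751 = 0.09950
Lq = λWq = 13.4 × 0.09950 = 1.3333 ✔ (matches Method 1)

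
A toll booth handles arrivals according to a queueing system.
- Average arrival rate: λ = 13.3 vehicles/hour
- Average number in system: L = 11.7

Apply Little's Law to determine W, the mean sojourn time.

Little's Law: L = λW, so W = L/λ
W = 11.7/13.3 = 0.8797 hours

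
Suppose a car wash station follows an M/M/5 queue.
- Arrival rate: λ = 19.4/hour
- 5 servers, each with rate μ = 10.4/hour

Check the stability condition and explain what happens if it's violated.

Stability requires ρ = λ/(cμ) < 1
ρ = 19.4/(5 × 10.4) = 19.4/52.00 = 0.3731
Since 0.3731 < 1, the system is STABLE.
The servers are busy 37.31% of the time.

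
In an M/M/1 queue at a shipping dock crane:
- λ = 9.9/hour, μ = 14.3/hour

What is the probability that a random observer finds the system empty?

ρ = λ/μ = 9.9/14.3 = 0.6923
P(0) = 1 - ρ = 1 - 0.6923 = 0.3077
The server is idle 30.77% of the time.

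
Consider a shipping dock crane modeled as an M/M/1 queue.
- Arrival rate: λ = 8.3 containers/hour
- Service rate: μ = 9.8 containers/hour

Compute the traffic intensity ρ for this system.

Server utilization: ρ = λ/μ
ρ = 8.3/9.8 = 0.8469
The server is busy 84.69% of the time.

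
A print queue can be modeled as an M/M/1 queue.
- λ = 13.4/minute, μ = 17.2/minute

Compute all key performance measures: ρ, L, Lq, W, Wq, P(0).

Step 1: ρ = λ/μ = 13.4/17.2 = 0.7791
Step 2: L = λ/(μ-λ) = 13.4/3.80 = 3.5263
Step 3: Lq = λ²/(μ(μ-λ)) = 179.56/(17.2×3.80) = 2.7472
Step 4: W = 1/(μ-λ) = 1/3.80 = 0.26316
Step 5: Wq = λ/(μ(μ-λ)) = 13.4/(17.2×3.80) = 0.2050
Step 6: P(0) = 1-ρ = 0.2209
Verify: L = λW = 13.4×0.26316 = 3.5263 ✔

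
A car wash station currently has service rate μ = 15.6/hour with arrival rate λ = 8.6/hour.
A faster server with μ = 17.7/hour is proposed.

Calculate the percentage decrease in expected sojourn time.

System 1: ρ₁ = 8.6/15.6 = 0.5513, W₁ = 1/(15.6-8.6) = 0.14286
System 2: ρ₂ = 8.6/17.7 = 0.4859, W₂ = 1/(17.7-8.6) = 0.10989
Improvement: (W₁-W₂)/W₁ = (0.14286-0.10989)/0.14286 = 23.08%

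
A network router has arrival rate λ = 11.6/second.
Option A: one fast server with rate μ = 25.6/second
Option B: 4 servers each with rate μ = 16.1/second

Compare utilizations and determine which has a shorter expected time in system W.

Option A: single server μ = 25.6 (M/M/1)
  ρ_A = 11.6/25.6 = 0.4531
  W_A = 1/(μ-λ) = 1/(25.6-11.6) = 1/14.00 = 0.07143

Option B: 4 servers μ = 16.1 (M/M/4)
  ρ_B = λ/(cμ) = 11.6/(4×16.1) = 0.1801
  Offered load a = λ/μ = cρ = 11.6/16.1 = 0.7205
  P₀ = [ Σₙ₌₀^3 aⁿ/n! + a^4/(4!(1-ρ)) ]⁻¹
  Σ = a^0/0! + a^1/1! + a^2/2! + a^3/3! = 1.0000 + 0.7205 + 0.2596 + 0.06234 = 2.0424
  a^4/(4!(1-ρ)) = 0.2695/(24 × 0.8199) = 0.01370
  P₀ = 1/(2.0424 + 0.01370) = 0.4864
  Lq = P₀·a^4·ρ / (4!(1-ρ)²) = 0.4864 × 0.2695 × 0.1801 / (24 × 0.6722) = 0.001463
  Wq_B = Lq/λ = 0.0014634/11.6 = 0.0001262
  W_B = Wq_B + 1/μ = 0.0001262 + 0.06211 = 0.06224

Since W_B = 0.06224 < W_A = 0.07143, Option B (multiple servers) has the shorter time in system.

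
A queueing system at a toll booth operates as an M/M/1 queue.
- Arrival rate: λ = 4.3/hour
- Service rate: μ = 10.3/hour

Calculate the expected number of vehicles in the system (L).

ρ = λ/μ = 4.3/10.3 = 0.4175
For M/M/1: L = λ/(μ-λ)
L = 4.3/(10.3-4.3) = 4.3/6.00
L = 0.7167 vehicles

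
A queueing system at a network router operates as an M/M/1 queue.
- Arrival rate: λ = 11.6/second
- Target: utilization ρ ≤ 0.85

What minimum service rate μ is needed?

ρ = λ/μ, so μ = λ/ρ
μ ≥ 11.6/0.85 = 13.6471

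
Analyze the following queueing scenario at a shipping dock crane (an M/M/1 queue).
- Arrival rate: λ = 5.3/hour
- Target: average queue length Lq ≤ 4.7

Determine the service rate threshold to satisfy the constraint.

For M/M/1: Lq = λ²/(μ(μ-λ))
Need Lq ≤ 4.7, i.e. μ(μ-λ) ≥ λ²/4.7
μ² - 5.3μ - 28.09/4.7 ≥ 0  →  μ² - 5.3μ - 5.9766 ≥ 0
Quadratic formula (positive root): μ = [λ + √(λ² + 4×5.9766)]/2
Discriminant: 28.09 + 4×5.9766 = 51.9964, √51.9964 = 7.2109
μ ≥ (5.3 + 7.2109)/2 = 6.2554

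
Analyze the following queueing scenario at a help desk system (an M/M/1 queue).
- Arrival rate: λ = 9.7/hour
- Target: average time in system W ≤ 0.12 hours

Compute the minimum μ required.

For M/M/1: W = 1/(μ-λ)
Need W ≤ 0.12, so 1/(μ-λ) ≤ 0.12
μ - λ ≥ 1/0.12 = 8.3333
μ ≥ 9.7 + 8.3333 = 18.0333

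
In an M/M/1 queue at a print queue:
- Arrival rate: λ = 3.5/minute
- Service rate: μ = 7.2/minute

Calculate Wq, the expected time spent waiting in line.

First, compute utilization: ρ = λ/μ = 3.5/7.2 = 0.4861
For M/M/1: Wq = λ/(μ(μ-λ))
Wq = 3.5/(7.2 × (7.2-3.5))
Wq = 3.5/(7.2 × 3.70)
Wq = 0.1314 minutes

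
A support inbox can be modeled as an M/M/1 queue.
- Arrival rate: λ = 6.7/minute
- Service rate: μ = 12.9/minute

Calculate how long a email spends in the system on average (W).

First, compute utilization: ρ = λ/μ = 6.7/12.9 = 0.5194
For M/M/1: W = 1/(μ-λ)
W = 1/(12.9-6.7) = 1/6.20
W = 0.1613 minutes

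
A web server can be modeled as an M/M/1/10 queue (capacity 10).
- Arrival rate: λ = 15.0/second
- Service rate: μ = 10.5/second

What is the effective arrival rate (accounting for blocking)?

ρ = λ/μ = 15.0/10.5 = 1.42857
P₀ = (1-ρ)/(1-ρ^(K+1)) = (1-1.42857)/(1-1.42857^11) = -0.42857/-49.5728 = 0.008645
P_K = P₀×ρ^K = 0.0086453 × 1.42857^10 = 0.0086453 × 35.4010 = 0.3061
λ_eff = λ(1-P_K) = 15.0 × (1 - 0.306052) = 15.0 × 0.693948 = 10.4092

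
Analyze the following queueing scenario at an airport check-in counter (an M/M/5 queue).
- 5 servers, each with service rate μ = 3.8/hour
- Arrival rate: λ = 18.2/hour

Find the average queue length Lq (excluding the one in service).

Traffic intensity: ρ = λ/(cμ) = 18.2/(5×3.8) = 0.9579
Since ρ = 0.9579 < 1, system is stable.
Offered load a = λ/μ = cρ = 18.2/3.8 = 4.7895
P₀ = [ Σₙ₌₀^4 aⁿ/n! + a^5/(5!(1-ρ)) ]⁻¹
Σ = a^0/0! + a^1/1! + a^2/2! + a^3/3! + a^4/4! = 1.0000 + 4.7895 + 11.4695 + 18.3110 + 21.9250 = 57.4950
a^5/(5!(1-ρ)) = 2520.2229/(120 × 0.042105263) = 498.7941
P₀ = 1/(57.4950 + 498.7941) = 0.001798
Lq = P₀·a^5·ρ / (5!(1-ρ)²) = 0.001797626 × 2520.2229 × 0.9578947 / (120 × 0.001772853) = 20.3987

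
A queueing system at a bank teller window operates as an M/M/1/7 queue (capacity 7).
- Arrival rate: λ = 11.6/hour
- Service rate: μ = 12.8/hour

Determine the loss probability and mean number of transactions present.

ρ = λ/μ = 11.6/12.8 = 0.90625
P₀ = (1-ρ)/(1-ρ^(K+1)) = (1-0.90625)/(1-0.90625^8) = 0.09375/0.5450 = 0.1720
P_K = P₀×ρ^K = 0.17201 × 0.90625^7 = 0.17201 × 0.50204 = 0.08636
Blocking probability P_7 = 0.08636 (8.64%)
L = ρ[1 - (K+1)ρ^K + Kρ^(K+1)] / [(1-ρ)(1-ρ^(K+1))]
L = 0.90625 × (1 - 8×0.502037 + 7×0.454971) / ((1 - 0.90625) × (1 - 0.454971)) = 2.9885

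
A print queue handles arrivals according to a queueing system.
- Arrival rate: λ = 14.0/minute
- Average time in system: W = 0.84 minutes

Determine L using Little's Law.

Little's Law: L = λW
L = 14.0 × 0.84 = 11.7600 jobs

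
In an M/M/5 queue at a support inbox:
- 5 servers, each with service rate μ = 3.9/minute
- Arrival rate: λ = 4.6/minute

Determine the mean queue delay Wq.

Traffic intensity: ρ = λ/(cμ) = 4.6/(5×3.9) = 0.2359
Since ρ = 0.2359 < 1, system is stable.
Offered load a = λ/μ = cρ = 4.6/3.9 = 1.1795
P₀ = [ Σₙ₌₀^4 aⁿ/n! + a^5/(5!(1-ρ)) ]⁻¹
Σ = a^0/0! + a^1/1! + a^2/2! + a^3/3! + a^4/4! = 1.0000 + 1.1795 + 0.6956 + 0.2735 + 0.08064 = 3.2292
a^5/(5!(1-ρ)) = 2.2828/(120 × 0.7641) = 0.02490
P₀ = 1/(3.2292 + 0.02490) = 0.3073
Lq = P₀·a^5·ρ / (5!(1-ρ)²) = 0.3073 × 2.2828 × 0.2359 / (120 × 0.5839) = 0.002362
Wq = Lq/λ = 0.002362/4.6 = 0.0005135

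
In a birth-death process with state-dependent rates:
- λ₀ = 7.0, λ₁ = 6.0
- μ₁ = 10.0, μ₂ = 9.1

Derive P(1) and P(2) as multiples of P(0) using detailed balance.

Balance equations:
State 0: λ₀P₀ = μ₁P₁ → P₁ = (λ₀/μ₁)P₀ = (7.0/10.0)P₀ = 0.7000P₀
State 1: P₂ = (λ₀λ₁)/(μ₁μ₂)P₀ = (7.0×6.0)/(10.0×9.1)P₀ = 0.4615P₀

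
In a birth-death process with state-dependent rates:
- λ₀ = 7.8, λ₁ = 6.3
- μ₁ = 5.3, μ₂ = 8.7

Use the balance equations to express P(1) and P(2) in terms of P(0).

Balance equations:
State 0: λ₀P₀ = μ₁P₁ → P₁ = (λ₀/μ₁)P₀ = (7.8/5.3)P₀ = 1.4717P₀
State 1: P₂ = (λ₀λ₁)/(μ₁μ₂)P₀ = (7.8×6.3)/(5.3×8.7)P₀ = 1.0657P₀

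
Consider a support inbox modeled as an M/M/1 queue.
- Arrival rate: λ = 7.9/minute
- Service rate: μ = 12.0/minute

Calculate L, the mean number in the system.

ρ = λ/μ = 7.9/12.0 = 0.6583
For M/M/1: L = λ/(μ-λ)
L = 7.9/(12.0-7.9) = 7.9/4.10
L = 1.9268 emails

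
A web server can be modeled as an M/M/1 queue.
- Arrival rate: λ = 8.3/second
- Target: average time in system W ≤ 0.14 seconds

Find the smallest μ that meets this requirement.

For M/M/1: W = 1/(μ-λ)
Need W ≤ 0.14, so 1/(μ-λ) ≤ 0.14
μ - λ ≥ 1/0.14 = 7.1429
μ ≥ 8.3 + 7.1429 = 15.4429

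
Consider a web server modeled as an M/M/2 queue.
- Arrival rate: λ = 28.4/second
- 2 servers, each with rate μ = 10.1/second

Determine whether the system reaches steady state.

Stability requires ρ = λ/(cμ) < 1
ρ = 28.4/(2 × 10.1) = 28.4/20.20 = 1.4059
Since 1.4059 ≥ 1, the system is UNSTABLE.
Need c > λ/μ = 28.4/10.1 = 2.81.
Minimum servers needed: c = 3.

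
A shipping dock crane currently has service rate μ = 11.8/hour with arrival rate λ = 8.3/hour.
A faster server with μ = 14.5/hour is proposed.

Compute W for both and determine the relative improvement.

System 1: ρ₁ = 8.3/11.8 = 0.7034, W₁ = 1/(11.8-8.3) = 0.28571
System 2: ρ₂ = 8.3/14.5 = 0.5724, W₂ = 1/(14.5-8.3) = 0.16129
Improvement: (W₁-W₂)/W₁ = (0.28571-0.16129)/0.28571 = 43.55%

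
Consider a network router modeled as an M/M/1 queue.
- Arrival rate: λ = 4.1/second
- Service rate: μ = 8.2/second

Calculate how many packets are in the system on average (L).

ρ = λ/μ = 4.1/8.2 = 0.5000
For M/M/1: L = λ/(μ-λ)
L = 4.1/(8.2-4.1) = 4.1/4.10
L = 1.0000 packets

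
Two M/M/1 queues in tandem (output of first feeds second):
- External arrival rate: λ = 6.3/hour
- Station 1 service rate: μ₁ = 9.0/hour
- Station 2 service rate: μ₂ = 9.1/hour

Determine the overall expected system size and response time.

By Jackson's theorem, each station behaves as independent M/M/1.
Station 1: ρ₁ = 6.3/9.0 = 0.7000, L₁ = ρ₁/(1-ρ₁) = λ/(μ₁-λ) = 6.3/2.70 = 2.3333
Station 2: ρ₂ = 6.3/9.1 = 0.6923, L₂ = ρ₂/(1-ρ₂) = λ/(μ₂-λ) = 6.3/2.80 = 2.2500
Total: L = L₁ + L₂ = 2.3333 + 2.2500 = 4.5833
W = L/λ = 4.5833/6.3 = 0.7275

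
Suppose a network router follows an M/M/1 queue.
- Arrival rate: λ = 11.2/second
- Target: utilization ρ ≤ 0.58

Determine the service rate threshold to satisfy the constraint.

ρ = λ/μ, so μ = λ/ρ
μ ≥ 11.2/0.58 = 19.3103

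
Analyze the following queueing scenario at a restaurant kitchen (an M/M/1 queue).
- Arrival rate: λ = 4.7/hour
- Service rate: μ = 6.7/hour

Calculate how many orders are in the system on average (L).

ρ = λ/μ = 4.7/6.7 = 0.7015
For M/M/1: L = λ/(μ-λ)
L = 4.7/(6.7-4.7) = 4.7/2.00
L = 2.3500 orders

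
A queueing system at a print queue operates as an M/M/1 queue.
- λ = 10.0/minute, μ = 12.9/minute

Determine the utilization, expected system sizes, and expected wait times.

Step 1: ρ = λ/μ = 10.0/12.9 = 0.7752
Step 2: L = λ/(μ-λ) = 10.0/2.90 = 3.4483
Step 3: Lq = λ²/(μ(μ-λ)) = 100.00/(12.9×2.90) = 2.6731
Step 4: W = 1/(μ-λ) = 1/2.90 = 0.34483
Step 5: Wq = λ/(μ(μ-λ)) = 10.0/(12.9×2.90) = 0.2673
Step 6: P(0) = 1-ρ = 0.2248
Verify: L = λW = 10.0×0.34483 = 3.4483 ✔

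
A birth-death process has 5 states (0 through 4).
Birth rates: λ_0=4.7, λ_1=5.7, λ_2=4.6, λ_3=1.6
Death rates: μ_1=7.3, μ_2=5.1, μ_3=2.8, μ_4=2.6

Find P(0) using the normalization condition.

Ratios P(n)/P(0) = (λ₀···λₙ₋₁)/(μ₁···μₙ):
P(1)/P(0) = (4.7)/(7.3) = 0.6438
P(2)/P(0) = (4.7×5.7)/(7.3×5.1) = 0.7196
P(3)/P(0) = (4.7×5.7×4.6)/(7.3×5.1×2.8) = 1.1822
P(4)/P(0) = (4.7×5.7×4.6×1.6)/(7.3×5.1×2.8×2.6) = 0.7275

Normalization: ∑ P(n) = 1
P(0) × (1.0000 + 0.6438 + 0.7196 + 1.1822 + 0.7275) = 1
P(0) × 4.2731 = 1
P(0) = 1/4.2731 = 0.2340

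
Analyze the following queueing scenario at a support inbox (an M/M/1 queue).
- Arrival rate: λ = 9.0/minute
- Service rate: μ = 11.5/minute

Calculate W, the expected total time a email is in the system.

First, compute utilization: ρ = λ/μ = 9.0/11.5 = 0.7826
For M/M/1: W = 1/(μ-λ)
W = 1/(11.5-9.0) = 1/2.50
W = 0.4000 minutes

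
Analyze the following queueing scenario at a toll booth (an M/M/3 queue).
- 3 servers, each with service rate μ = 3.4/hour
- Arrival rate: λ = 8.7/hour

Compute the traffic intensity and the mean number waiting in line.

Traffic intensity: ρ = λ/(cμ) = 8.7/(3×3.4) = 0.8529
Since ρ = 0.8529 < 1, system is stable.
Offered load a = λ/μ = cρ = 8.7/3.4 = 2.5588
P₀ = [ Σₙ₌₀^2 aⁿ/n! + a^3/(3!(1-ρ)) ]⁻¹
Σ = a^0/0! + a^1/1! + a^2/2! = 1.0000 + 2.5588 + 3.2738 = 6.8326
a^3/(3!(1-ρ)) = 16.7541/(6 × 0.147059) = 18.9880
P₀ = 1/(6.8326 + 18.9880) = 0.03873
Lq = P₀·a^3·ρ / (3!(1-ρ)²) = 0.0387288 × 16.7541 × 0.852941 / (6 × 0.0216263) = 4.2652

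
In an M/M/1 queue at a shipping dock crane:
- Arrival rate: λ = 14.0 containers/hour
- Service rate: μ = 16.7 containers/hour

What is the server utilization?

Server utilization: ρ = λ/μ
ρ = 14.0/16.7 = 0.8383
The server is busy 83.83% of the time.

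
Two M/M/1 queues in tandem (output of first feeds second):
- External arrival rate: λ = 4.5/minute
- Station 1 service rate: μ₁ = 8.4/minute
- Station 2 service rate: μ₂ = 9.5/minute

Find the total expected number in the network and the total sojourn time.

By Jackson's theorem, each station behaves as independent M/M/1.
Station 1: ρ₁ = 4.5/8.4 = 0.5357, L₁ = ρ₁/(1-ρ₁) = λ/(μ₁-λ) = 4.5/3.90 = 1.1538
Station 2: ρ₂ = 4.5/9.5 = 0.4737, L₂ = ρ₂/(1-ρ₂) = λ/(μ₂-λ) = 4.5/5.00 = 0.9000
Total: L = L₁ + L₂ = 1.1538 + 0.9000 = 2.0538
W = L/λ = 2.0538/4.5 = 0.4564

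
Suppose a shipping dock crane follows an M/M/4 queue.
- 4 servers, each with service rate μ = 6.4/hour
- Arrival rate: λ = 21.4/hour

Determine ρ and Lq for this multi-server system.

Traffic intensity: ρ = λ/(cμ) = 21.4/(4×6.4) = 0.8359
Since ρ = 0.8359 < 1, system is stable.
Offered load a = λ/μ = cρ = 21.4/6.4 = 3.3437
P₀ = [ Σₙ₌₀^3 aⁿ/n! + a^4/(4!(1-ρ)) ]⁻¹
Σ = a^0/0! + a^1/1! + a^2/2! + a^3/3! = 1.00000 + 3.34375 + 5.59033 + 6.23089 = 16.1650
a^4/(4!(1-ρ)) = 125.0072/(24 × 0.1640625) = 31.7479
P₀ = 1/(16.1650 + 31.7479) = 0.02087
Lq = P₀·a^4·ρ / (4!(1-ρ)²) = 0.0208712 × 125.0072 × 0.835937 / (24 × 0.0269165) = 3.3762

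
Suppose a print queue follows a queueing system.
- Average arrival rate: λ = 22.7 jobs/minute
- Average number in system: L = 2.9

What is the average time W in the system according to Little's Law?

Little's Law: L = λW, so W = L/λ
W = 2.9/22.7 = 0.1278 minutes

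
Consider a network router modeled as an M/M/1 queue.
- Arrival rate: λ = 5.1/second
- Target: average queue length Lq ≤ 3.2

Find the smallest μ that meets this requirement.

For M/M/1: Lq = λ²/(μ(μ-λ))
Need Lq ≤ 3.2, i.e. μ(μ-λ) ≥ λ²/3.2
μ² - 5.1μ - 26.01/3.2 ≥ 0  →  μ² - 5.1μ - 8.12812 ≥ 0
Quadratic formula (positive root): μ = [λ + √(λ² + 4×8.12812)]/2
Discriminant: 26.01 + 4×8.12812 = 58.5225, √58.5225 = 7.6500
μ ≥ (5.1 + 7.6500)/2 = 6.3750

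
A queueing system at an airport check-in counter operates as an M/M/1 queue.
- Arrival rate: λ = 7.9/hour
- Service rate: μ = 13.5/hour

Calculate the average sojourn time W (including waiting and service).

First, compute utilization: ρ = λ/μ = 7.9/13.5 = 0.5852
For M/M/1: W = 1/(μ-λ)
W = 1/(13.5-7.9) = 1/5.60
W = 0.1786 hours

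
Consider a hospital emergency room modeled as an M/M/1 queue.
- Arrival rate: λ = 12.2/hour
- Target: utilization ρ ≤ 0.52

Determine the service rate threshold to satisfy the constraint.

ρ = λ/μ, so μ = λ/ρ
μ ≥ 12.2/0.52 = 23.4615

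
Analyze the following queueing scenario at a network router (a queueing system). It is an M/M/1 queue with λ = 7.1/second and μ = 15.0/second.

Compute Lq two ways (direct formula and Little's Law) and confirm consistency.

Method 1 (direct): Lq = λ²/(μ(μ-λ)) = 50.41/(15.0 × 7.90) = 0.4254

Method 2 (Little's Law):
W = 1/(μ-λ) = 1/7.90 = 0.126582
Wq = W - 1/μ = 0.126582 - 0.0666667 = 0.05992
Lq = λWq = 7.1 × 0.05992 = 0.4254 ✔ (matches Method 1)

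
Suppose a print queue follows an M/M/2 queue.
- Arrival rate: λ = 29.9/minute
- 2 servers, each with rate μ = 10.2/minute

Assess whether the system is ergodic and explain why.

Stability requires ρ = λ/(cμ) < 1
ρ = 29.9/(2 × 10.2) = 29.9/20.40 = 1.4657
Since 1.4657 ≥ 1, the system is UNSTABLE.
Need c > λ/μ = 29.9/10.2 = 2.93.
Minimum servers needed: c = 3.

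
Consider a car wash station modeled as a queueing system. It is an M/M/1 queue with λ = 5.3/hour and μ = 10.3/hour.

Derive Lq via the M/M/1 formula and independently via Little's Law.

Method 1 (direct): Lq = λ²/(μ(μ-λ)) = 28.09/(10.3 × 5.00) = 0.5454

Method 2 (Little's Law):
W = 1/(μ-λ) = 1/5.00 = 0.2000
Wq = W - 1/μ = 0.2000 - 0.09709 = 0.1029
Lq = λWq = 5.3 × 0.1029 = 0.5454 ✔ (matches Method 1)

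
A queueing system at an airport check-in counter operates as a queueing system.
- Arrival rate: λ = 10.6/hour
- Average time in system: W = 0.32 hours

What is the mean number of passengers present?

Little's Law: L = λW
L = 10.6 × 0.32 = 3.3920 passengers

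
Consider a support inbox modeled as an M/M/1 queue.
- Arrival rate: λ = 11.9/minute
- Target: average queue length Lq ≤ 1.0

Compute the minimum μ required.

For M/M/1: Lq = λ²/(μ(μ-λ))
Need Lq ≤ 1.0, i.e. μ(μ-λ) ≥ λ²/1.0
μ² - 11.9μ - 141.61/1.0 ≥ 0  →  μ² - 11.9μ - 141.6100 ≥ 0
Quadratic formula (positive root): μ = [λ + √(λ² + 4×141.6100)]/2
Discriminant: 141.61 + 4×141.6100 = 708.0500, √708.0500 = 26.6092
μ ≥ (11.9 + 26.6092)/2 = 19.2546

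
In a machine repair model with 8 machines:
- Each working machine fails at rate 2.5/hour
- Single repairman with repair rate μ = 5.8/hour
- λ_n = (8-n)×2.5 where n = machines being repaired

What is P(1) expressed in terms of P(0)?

P(1)/P(0) = ∏_{i=0}^{1-1} λ_i/μ_{i+1}
= (8-0)×2.5/5.8
= 3.4483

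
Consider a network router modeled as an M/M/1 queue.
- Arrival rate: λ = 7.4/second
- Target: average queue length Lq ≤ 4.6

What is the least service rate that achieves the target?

For M/M/1: Lq = λ²/(μ(μ-λ))
Need Lq ≤ 4.6, i.e. μ(μ-λ) ≥ λ²/4.6
μ² - 7.4μ - 54.76/4.6 ≥ 0  →  μ² - 7.4μ - 11.90435 ≥ 0
Quadratic formula (positive root): μ = [λ + √(λ² + 4×11.90435)]/2
Discriminant: 54.76 + 4×11.90435 = 102.3774, √102.3774 = 10.1182
μ ≥ (7.4 + 10.1182)/2 = 8.7591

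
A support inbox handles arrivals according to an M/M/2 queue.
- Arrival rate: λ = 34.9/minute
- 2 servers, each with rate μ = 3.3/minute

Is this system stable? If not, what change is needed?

Stability requires ρ = λ/(cμ) < 1
ρ = 34.9/(2 × 3.3) = 34.9/6.60 = 5.2879
Since 5.2879 ≥ 1, the system is UNSTABLE.
Need c > λ/μ = 34.9/3.3 = 10.58.
Minimum servers needed: c = 11.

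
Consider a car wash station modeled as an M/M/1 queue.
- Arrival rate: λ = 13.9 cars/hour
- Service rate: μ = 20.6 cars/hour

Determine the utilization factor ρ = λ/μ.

Server utilization: ρ = λ/μ
ρ = 13.9/20.6 = 0.6748
The server is busy 67.48% of the time.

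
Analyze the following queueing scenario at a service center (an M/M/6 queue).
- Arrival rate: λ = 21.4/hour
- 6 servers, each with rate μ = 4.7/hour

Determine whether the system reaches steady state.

Stability requires ρ = λ/(cμ) < 1
ρ = 21.4/(6 × 4.7) = 21.4/28.20 = 0.7589
Since 0.7589 < 1, the system is STABLE.
The servers are busy 75.89% of the time.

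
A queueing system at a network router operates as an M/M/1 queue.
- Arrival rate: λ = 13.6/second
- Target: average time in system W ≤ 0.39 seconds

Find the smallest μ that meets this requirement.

For M/M/1: W = 1/(μ-λ)
Need W ≤ 0.39, so 1/(μ-λ) ≤ 0.39
μ - λ ≥ 1/0.39 = 2.5641
μ ≥ 13.6 + 2.5641 = 16.1641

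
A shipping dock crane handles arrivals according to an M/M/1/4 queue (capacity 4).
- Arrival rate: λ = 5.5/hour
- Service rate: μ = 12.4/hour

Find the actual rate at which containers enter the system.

ρ = λ/μ = 5.5/12.4 = 0.44355
P₀ = (1-ρ)/(1-ρ^(K+1)) = (1-0.44355)/(1-0.44355^5) = 0.5565/0.9828 = 0.5662
P_K = P₀×ρ^K = 0.56617 × 0.44355^4 = 0.56617 × 0.038705 = 0.02191
λ_eff = λ(1-P_K) = 5.5 × (1 - 0.02191) = 5.5 × 0.97809 = 5.3795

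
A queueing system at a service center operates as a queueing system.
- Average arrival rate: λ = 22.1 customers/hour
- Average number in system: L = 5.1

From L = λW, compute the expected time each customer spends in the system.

Little's Law: L = λW, so W = L/λ
W = 5.1/22.1 = 0.2308 hours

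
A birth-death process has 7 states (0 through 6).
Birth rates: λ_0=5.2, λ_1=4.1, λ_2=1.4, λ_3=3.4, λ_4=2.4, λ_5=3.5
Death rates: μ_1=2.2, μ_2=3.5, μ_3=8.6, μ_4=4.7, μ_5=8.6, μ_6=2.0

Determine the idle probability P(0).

Ratios P(n)/P(0) = (λ₀···λₙ₋₁)/(μ₁···μₙ):
P(1)/P(0) = (5.2)/(2.2) = 2.36364
P(2)/P(0) = (5.2×4.1)/(2.2×3.5) = 2.76883
P(3)/P(0) = (5.2×4.1×1.4)/(2.2×3.5×8.6) = 0.450740
P(4)/P(0) = (5.2×4.1×1.4×3.4)/(2.2×3.5×8.6×4.7) = 0.326067
P(5)/P(0) = (5.2×4.1×1.4×3.4×2.4)/(2.2×3.5×8.6×4.7×8.6) = 0.0909955
P(6)/P(0) = (5.2×4.1×1.4×3.4×2.4×3.5)/(2.2×3.5×8.6×4.7×8.6×2.0) = 0.159242

Normalization: ∑ P(n) = 1
P(0) × (1.00000 + 2.36364 + 2.76883 + 0.450740 + 0.326067 + 0.0909955 + 0.159242) = 1
P(0) × 7.1595 = 1
P(0) = 1/7.1595 = 0.1397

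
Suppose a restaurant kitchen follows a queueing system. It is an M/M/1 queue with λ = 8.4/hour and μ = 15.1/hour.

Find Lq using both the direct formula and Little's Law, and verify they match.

Method 1 (direct): Lq = λ²/(μ(μ-λ)) = 70.56/(15.1 × 6.70) = 0.6974

Method 2 (Little's Law):
W = 1/(μ-λ) = 1/6.70 = 0.149254
Wq = W - 1/μ = 0.149254 - 0.0662252 = 0.083029
Lq = λWq = 8.4 × 0.083029 = 0.6974 ✔ (matches Method 1)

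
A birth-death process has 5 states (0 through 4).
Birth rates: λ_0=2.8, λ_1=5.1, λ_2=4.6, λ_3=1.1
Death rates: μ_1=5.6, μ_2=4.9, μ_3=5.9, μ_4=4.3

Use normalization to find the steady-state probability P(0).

Ratios P(n)/P(0) = (λ₀···λₙ₋₁)/(μ₁···μₙ):
P(1)/P(0) = (2.8)/(5.6) = 0.5000
P(2)/P(0) = (2.8×5.1)/(5.6×4.9) = 0.5204
P(3)/P(0) = (2.8×5.1×4.6)/(5.6×4.9×5.9) = 0.4057
P(4)/P(0) = (2.8×5.1×4.6×1.1)/(5.6×4.9×5.9×4.3) = 0.1038

Normalization: ∑ P(n) = 1
P(0) × (1.0000 + 0.5000 + 0.5204 + 0.4057 + 0.1038) = 1
P(0) × 2.5299 = 1
P(0) = 1/2.5299 = 0.3953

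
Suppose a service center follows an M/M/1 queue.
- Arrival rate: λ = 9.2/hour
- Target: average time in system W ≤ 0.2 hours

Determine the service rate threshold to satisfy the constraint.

For M/M/1: W = 1/(μ-λ)
Need W ≤ 0.2, so 1/(μ-λ) ≤ 0.2
μ - λ ≥ 1/0.2 = 5.0000
μ ≥ 9.2 + 5.0000 = 14.2000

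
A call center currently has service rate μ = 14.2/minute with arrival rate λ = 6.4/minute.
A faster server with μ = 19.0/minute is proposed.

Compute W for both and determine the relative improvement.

System 1: ρ₁ = 6.4/14.2 = 0.4507, W₁ = 1/(14.2-6.4) = 0.12821
System 2: ρ₂ = 6.4/19.0 = 0.3368, W₂ = 1/(19.0-6.4) = 0.079365
Improvement: (W₁-W₂)/W₁ = (0.12821-0.079365)/0.12821 = 38.10%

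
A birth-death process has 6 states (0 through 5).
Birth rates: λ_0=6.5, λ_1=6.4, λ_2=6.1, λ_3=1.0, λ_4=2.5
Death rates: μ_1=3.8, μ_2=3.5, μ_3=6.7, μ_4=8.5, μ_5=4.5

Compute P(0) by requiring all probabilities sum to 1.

Ratios P(n)/P(0) = (λ₀···λₙ₋₁)/(μ₁···μₙ):
P(1)/P(0) = (6.5)/(3.8) = 1.7105
P(2)/P(0) = (6.5×6.4)/(3.8×3.5) = 3.1278
P(3)/P(0) = (6.5×6.4×6.1)/(3.8×3.5×6.7) = 2.8477
P(4)/P(0) = (6.5×6.4×6.1×1.0)/(3.8×3.5×6.7×8.5) = 0.33503
P(5)/P(0) = (6.5×6.4×6.1×1.0×2.5)/(3.8×3.5×6.7×8.5×4.5) = 0.18613

Normalization: ∑ P(n) = 1
P(0) × (1.0000 + 1.7105 + 3.1278 + 2.8477 + 0.33503 + 0.18613) = 1
P(0) × 9.2072 = 1
P(0) = 1/9.2072 = 0.1086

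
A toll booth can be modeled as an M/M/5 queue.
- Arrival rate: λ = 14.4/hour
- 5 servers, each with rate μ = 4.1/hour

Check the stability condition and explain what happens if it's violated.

Stability requires ρ = λ/(cμ) < 1
ρ = 14.4/(5 × 4.1) = 14.4/20.50 = 0.7024
Since 0.7024 < 1, the system is STABLE.
The servers are busy 70.24% of the time.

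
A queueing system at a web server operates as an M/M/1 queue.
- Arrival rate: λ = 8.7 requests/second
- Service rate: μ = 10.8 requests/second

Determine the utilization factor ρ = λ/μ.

Server utilization: ρ = λ/μ
ρ = 8.7/10.8 = 0.8056
The server is busy 80.56% of the time.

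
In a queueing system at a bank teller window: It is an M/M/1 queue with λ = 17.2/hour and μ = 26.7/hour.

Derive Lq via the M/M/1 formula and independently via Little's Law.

Method 1 (direct): Lq = λ²/(μ(μ-λ)) = 295.84/(26.7 × 9.50) = 1.1663

Method 2 (Little's Law):
W = 1/(μ-λ) = 1/9.50 = 0.10526
Wq = W - 1/μ = 0.10526 - 0.037453 = 0.06781
Lq = λWq = 17.2 × 0.06781 = 1.1663 ✔ (matches Method 1)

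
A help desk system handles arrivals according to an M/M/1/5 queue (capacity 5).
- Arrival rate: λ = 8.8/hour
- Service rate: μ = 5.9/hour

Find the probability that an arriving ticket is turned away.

ρ = λ/μ = 8.8/5.9 = 1.49153
P₀ = (1-ρ)/(1-ρ^(K+1)) = (1-1.49153)/(1-1.49153^6) = -0.4915/-10.0101 = 0.04910
P_K = P₀×ρ^K = 0.049103 × 1.49153^5 = 0.049103 × 7.3818 = 0.3625
Blocking probability = 36.25%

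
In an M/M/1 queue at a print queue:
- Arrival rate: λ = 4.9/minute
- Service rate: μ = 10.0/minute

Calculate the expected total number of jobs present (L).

ρ = λ/μ = 4.9/10.0 = 0.4900
For M/M/1: L = λ/(μ-λ)
L = 4.9/(10.0-4.9) = 4.9/5.10
L = 0.9608 jobs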